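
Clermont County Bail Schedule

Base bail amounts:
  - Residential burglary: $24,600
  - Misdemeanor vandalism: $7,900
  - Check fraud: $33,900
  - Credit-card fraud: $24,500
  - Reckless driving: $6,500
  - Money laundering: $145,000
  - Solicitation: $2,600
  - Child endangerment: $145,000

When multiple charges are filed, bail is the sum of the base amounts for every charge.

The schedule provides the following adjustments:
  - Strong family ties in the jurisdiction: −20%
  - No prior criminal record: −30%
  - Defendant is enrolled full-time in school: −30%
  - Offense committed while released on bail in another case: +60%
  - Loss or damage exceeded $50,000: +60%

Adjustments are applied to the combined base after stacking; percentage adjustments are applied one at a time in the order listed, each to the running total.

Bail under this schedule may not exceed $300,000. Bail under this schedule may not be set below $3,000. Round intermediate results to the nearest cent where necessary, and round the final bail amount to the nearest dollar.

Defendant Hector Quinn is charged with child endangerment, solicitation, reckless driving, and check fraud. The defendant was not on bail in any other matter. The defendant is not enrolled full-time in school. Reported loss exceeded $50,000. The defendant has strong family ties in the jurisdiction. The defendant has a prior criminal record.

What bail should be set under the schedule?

Base amounts from the schedule: child endangerment $145,000; solicitation $2,600; reckless driving $6,500; check fraud $33,900.
Stacking rule: sum of all bases. $145,000 + $2,600 + $6,500 + $33,900 = $188,000.
Strong family ties in the jurisdiction (−20%): $188,000 × 0.8 = $150,400.
Loss or damage exceeded $50,000 (+60%): $150,400 × 1.6 = $240,640.
$240,640 is within the $300,000 maximum.
$240,640 is at or above the $3,000 minimum.

$240,640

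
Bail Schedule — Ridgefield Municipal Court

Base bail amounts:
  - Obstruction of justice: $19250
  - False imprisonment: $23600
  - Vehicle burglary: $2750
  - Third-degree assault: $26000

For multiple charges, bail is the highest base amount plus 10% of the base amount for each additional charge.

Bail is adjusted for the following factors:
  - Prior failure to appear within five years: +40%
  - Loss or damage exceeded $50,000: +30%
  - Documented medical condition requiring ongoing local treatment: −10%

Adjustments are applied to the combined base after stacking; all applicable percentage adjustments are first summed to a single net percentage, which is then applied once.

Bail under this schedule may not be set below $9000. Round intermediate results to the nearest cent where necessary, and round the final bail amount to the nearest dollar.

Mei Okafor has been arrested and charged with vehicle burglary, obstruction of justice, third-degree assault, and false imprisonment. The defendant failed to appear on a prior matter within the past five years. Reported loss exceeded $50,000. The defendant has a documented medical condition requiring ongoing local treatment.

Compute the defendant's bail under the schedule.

$48896

Base amounts from the schedule: vehicle burglary $2750; obstruction of justice $19250; third-degree assault $26000; false imprisonment $23600.
Stacking rule: highest base plus 10% of each additional charge. Highest is third-degree assault at $26000. Additional: $2750 × 10% = $275; $19250 × 10% = $1925; $23600 × 10% = $2360. Combined base = $26000 + $4560 = $30560.
Net percentage adjustment: +40% +30% −10% = +60%. $30560 × 1.6 = $48896.
$48896 is at or above the $9000 minimum.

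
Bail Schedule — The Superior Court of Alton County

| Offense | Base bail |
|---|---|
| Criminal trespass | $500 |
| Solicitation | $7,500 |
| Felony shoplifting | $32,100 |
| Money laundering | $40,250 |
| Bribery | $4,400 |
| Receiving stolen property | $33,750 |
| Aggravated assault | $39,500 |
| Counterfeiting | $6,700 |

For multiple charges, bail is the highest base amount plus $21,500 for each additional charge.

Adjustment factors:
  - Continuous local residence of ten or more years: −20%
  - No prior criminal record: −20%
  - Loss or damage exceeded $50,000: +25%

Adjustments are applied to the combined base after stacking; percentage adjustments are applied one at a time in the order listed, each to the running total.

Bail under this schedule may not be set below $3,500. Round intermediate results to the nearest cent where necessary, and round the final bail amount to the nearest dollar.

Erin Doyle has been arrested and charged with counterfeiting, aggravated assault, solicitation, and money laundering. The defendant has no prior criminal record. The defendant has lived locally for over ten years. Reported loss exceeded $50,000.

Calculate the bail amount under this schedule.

Base amounts from the schedule: counterfeiting $6,700; aggravated assault $39,500; solicitation $7,500; money laundering $40,250.
Stacking rule: highest base plus $21,500 per additional charge. Highest is money laundering at $40,250; 3 additional charges → +$64,500. Combined base = $104,750.
Continuous local residence of ten or more years (−20%): $104,750 × 0.8 = $83,800.
No prior criminal record (−20%): $83,800 × 0.8 = $67,040.
Loss or damage exceeded $50,000 (+25%): $67,040 × 1.25 = $83,800.
$83,800 is at or above the $3,500 minimum.

$83,800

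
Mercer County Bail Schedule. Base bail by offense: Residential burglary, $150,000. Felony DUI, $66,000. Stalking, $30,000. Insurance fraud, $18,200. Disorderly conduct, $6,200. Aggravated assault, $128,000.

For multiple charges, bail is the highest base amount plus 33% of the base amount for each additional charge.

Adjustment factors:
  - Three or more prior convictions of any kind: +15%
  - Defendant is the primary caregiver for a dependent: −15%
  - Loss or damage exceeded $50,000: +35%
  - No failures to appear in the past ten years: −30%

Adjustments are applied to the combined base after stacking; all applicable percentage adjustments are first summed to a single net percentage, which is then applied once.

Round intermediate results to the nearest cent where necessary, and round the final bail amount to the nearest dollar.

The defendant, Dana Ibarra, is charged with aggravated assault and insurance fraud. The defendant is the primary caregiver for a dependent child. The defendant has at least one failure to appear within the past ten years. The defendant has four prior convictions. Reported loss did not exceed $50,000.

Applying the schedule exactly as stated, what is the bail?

$134,006

Base amounts from the schedule: aggravated assault $128,000; insurance fraud $18,200.
Stacking rule: highest base plus 33% of each additional charge. Highest is aggravated assault at $128,000. Additional: $18,200 × 33% = $6,006. Combined base = $128,000 + $6,006 = $134,006.
Net percentage adjustment: +15% −15% = +0%. $134,006 × 1 = $134,006.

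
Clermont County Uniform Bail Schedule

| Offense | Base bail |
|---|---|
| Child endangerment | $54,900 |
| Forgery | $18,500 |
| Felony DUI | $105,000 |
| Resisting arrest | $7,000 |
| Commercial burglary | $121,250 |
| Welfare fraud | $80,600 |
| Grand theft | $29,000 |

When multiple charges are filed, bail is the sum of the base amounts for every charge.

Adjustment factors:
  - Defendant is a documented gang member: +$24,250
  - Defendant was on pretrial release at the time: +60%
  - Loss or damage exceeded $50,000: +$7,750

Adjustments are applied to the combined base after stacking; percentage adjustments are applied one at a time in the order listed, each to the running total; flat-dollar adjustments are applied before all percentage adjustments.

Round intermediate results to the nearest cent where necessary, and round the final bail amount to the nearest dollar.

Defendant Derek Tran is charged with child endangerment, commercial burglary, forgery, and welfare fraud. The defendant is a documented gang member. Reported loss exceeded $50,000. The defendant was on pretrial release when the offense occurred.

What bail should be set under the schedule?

Base amounts from the schedule: child endangerment $54,900; commercial burglary $121,250; forgery $18,500; welfare fraud $80,600.
Stacking rule: sum of all bases. $54,900 + $121,250 + $18,500 + $80,600 = $275,250.
Defendant is a documented gang member (+$24,250 flat): $275,250 + $24,250 = $299,500.
Loss or damage exceeded $50,000 (+$7,750 flat): $299,500 + $7,750 = $307,250.
Defendant was on pretrial release at the time (+60%): $307,250 × 1.6 = $491,600.

$491,600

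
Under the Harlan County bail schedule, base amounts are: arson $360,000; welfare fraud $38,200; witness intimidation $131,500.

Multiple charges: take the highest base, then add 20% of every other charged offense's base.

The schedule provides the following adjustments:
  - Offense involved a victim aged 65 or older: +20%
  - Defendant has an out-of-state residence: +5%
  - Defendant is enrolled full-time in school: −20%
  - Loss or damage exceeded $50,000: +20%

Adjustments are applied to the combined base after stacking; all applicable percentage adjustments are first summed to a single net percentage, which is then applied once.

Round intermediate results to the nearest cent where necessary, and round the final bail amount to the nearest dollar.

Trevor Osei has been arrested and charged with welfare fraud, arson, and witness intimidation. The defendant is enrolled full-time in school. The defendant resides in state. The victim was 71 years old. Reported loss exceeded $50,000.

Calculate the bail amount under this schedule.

Base amounts from the schedule: welfare fraud $38,200; arson $360,000; witness intimidation $131,500.
Stacking rule: highest base plus 20% of each additional charge. Highest is arson at $360,000. Additional: $38,200 × 20% = $7,640; $131,500 × 20% = $26,300. Combined base = $360,000 + $33,940 = $393,940.
Net percentage adjustment: +20% −20% +20% = +20%. $393,940 × 1.2 = $472,728.

$472,728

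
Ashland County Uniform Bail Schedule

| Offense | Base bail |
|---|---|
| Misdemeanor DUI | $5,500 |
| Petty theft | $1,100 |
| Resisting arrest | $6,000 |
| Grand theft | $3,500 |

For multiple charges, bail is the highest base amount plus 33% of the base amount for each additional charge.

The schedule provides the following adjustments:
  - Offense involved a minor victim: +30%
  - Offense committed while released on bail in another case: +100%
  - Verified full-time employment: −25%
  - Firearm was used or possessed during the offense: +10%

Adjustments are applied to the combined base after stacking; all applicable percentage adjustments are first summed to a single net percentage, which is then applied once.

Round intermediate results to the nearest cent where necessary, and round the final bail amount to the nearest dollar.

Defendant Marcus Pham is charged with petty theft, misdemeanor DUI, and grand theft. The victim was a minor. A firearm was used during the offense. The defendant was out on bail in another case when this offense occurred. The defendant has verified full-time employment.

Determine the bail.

$15,089

Base amounts from the schedule: petty theft $1,100; misdemeanor DUI $5,500; grand theft $3,500.
Stacking rule: highest base plus 33% of each additional charge. Highest is misdemeanor DUI at $5,500. Additional: $1,100 × 33% = $363; $3,500 × 33% = $1,155. Combined base = $5,500 + $1,518 = $7,018.
Net percentage adjustment: +30% +100% −25% +10% = +115%. $7,018 × 2.15 = $15,088.70.
Rounded to the nearest dollar: $15,089.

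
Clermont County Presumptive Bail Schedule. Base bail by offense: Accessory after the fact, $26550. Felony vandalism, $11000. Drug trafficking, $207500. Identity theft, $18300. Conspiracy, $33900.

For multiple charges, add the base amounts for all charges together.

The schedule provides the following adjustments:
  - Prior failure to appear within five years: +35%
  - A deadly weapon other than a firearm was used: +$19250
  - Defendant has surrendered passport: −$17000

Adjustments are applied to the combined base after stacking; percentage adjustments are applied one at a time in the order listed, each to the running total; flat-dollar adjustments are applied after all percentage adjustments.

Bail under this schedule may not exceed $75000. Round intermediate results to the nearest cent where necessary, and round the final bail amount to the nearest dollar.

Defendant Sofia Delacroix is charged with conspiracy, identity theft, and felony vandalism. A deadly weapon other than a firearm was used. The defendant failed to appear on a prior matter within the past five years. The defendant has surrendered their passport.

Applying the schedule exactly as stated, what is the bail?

$75000

Base amounts from the schedule: conspiracy $33900; identity theft $18300; felony vandalism $11000.
Stacking rule: sum of all bases. $33900 + $18300 + $11000 = $63200.
Prior failure to appear within five years (+35%): $63200 × 1.35 = $85320.
A deadly weapon other than a firearm was used (+$19250 flat): $85320 + $19250 = $104570.
Defendant has surrendered passport (−$17000 flat): $104570 − $17000 = $87570.
Result $87570 exceeds the maximum of $75000; bail is capped at $75000.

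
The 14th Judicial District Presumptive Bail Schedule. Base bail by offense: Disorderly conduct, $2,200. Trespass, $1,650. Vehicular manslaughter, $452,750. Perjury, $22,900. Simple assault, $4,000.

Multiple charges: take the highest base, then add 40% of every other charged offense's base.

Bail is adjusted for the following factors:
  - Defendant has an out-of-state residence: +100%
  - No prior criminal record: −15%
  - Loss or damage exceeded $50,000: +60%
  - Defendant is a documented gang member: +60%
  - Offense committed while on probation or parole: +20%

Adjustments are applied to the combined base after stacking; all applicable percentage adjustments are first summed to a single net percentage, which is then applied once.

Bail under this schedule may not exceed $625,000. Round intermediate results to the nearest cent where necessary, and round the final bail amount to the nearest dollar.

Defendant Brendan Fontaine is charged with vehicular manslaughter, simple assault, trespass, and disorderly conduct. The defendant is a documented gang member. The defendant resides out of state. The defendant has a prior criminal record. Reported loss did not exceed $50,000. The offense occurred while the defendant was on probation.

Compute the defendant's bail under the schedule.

Base amounts from the schedule: vehicular manslaughter $452,750; simple assault $4,000; trespass $1,650; disorderly conduct $2,200.
Stacking rule: highest base plus 40% of each additional charge. Highest is vehicular manslaughter at $452,750. Additional: $4,000 × 40% = $1,600; $1,650 × 40% = $660; $2,200 × 40% = $880. Combined base = $452,750 + $3,140 = $455,890.
Net percentage adjustment: +100% +60% +20% = +180%. $455,890 × 2.8 = $1,276,492.
Result $1,276,492 exceeds the maximum of $625,000; bail is capped at $625,000.

$625,000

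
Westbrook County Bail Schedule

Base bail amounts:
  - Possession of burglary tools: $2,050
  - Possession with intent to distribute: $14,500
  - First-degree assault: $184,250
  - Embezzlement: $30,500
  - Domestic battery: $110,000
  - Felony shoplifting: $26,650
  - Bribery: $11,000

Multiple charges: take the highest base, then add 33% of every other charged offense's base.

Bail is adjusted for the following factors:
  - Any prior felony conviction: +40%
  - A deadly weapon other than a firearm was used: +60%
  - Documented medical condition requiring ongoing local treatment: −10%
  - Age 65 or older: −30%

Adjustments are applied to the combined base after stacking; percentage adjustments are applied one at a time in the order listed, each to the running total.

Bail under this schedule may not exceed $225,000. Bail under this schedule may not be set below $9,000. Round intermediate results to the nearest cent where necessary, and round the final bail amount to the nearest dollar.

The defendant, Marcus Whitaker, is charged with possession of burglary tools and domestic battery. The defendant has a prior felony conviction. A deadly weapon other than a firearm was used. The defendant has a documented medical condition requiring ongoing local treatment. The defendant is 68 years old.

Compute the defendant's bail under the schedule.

$156,187

Base amounts from the schedule: possession of burglary tools $2,050; domestic battery $110,000.
Stacking rule: highest base plus 33% of each additional charge. Highest is domestic battery at $110,000. Additional: $2,050 × 33% = $676.50. Combined base = $110,000 + $676.50 = $110,676.50.
Any prior felony conviction (+40%): $110,676.50 × 1.4 = $154,947.10.
A deadly weapon other than a firearm was used (+60%): $154,947.10 × 1.6 = $247,915.36.
Documented medical condition requiring ongoing local treatment (−10%): $247,915.36 × 0.9 = $223,123.82.
Age 65 or older (−30%): $223,123.82 × 0.7 = $156,186.67.
$156,186.67 is within the $225,000 maximum.
$156,186.67 is at or above the $9,000 minimum.
Rounded to the nearest dollar: $156,187.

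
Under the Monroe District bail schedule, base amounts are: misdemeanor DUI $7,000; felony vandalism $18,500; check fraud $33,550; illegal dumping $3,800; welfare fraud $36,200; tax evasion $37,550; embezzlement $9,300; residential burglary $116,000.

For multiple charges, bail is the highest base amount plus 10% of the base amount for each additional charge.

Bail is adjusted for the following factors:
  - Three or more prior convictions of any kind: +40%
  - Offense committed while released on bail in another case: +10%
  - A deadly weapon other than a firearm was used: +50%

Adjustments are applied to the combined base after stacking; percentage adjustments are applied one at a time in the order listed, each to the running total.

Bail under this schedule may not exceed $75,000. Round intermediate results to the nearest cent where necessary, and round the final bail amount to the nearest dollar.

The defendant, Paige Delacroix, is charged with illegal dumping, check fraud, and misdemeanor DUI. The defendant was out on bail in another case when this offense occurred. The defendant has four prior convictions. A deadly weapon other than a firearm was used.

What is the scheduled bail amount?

Base amounts from the schedule: illegal dumping $3,800; check fraud $33,550; misdemeanor DUI $7,000.
Stacking rule: highest base plus 10% of each additional charge. Highest is check fraud at $33,550. Additional: $3,800 × 10% = $380; $7,000 × 10% = $700. Combined base = $33,550 + $1,080 = $34,630.
Three or more prior convictions of any kind (+40%): $34,630 × 1.4 = $48,482.
Offense committed while released on bail in another case (+10%): $48,482 × 1.1 = $53,330.20.
A deadly weapon other than a firearm was used (+50%): $53,330.20 × 1.5 = $79,995.30.
Result $79,995.30 exceeds the maximum of $75,000; bail is capped at $75,000.

$75,000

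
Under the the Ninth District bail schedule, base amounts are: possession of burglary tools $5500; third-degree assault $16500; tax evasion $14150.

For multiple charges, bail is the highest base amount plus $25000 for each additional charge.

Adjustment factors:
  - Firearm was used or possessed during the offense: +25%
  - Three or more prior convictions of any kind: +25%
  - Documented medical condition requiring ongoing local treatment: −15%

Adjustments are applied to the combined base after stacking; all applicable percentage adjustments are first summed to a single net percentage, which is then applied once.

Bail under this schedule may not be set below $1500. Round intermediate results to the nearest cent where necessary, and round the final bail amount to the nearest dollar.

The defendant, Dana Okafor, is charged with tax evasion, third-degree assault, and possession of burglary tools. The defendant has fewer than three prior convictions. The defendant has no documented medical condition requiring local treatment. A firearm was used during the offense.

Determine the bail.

Base amounts from the schedule: tax evasion $14150; third-degree assault $16500; possession of burglary tools $5500.
Stacking rule: highest base plus $25000 per additional charge. Highest is third-degree assault at $16500; 2 additional charges → +$50000. Combined base = $66500.
Firearm was used or possessed during the offense (+25%): $66500 × 1.25 = $83125.
$83125 is at or above the $1500 minimum.

$83125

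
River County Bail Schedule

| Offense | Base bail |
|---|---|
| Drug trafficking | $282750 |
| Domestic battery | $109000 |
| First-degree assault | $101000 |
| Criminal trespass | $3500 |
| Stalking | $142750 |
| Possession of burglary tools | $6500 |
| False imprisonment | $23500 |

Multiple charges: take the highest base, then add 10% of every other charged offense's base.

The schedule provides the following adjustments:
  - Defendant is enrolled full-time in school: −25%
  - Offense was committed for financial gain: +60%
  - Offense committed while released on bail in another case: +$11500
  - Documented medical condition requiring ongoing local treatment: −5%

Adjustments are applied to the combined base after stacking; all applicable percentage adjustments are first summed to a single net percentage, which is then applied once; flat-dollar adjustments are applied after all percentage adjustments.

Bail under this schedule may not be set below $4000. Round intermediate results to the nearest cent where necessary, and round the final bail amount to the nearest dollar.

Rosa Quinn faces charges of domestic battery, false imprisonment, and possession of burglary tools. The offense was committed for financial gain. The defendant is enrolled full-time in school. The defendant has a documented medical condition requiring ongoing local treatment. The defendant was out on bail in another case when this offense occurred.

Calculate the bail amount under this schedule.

Base amounts from the schedule: domestic battery $109000; false imprisonment $23500; possession of burglary tools $6500.
Stacking rule: highest base plus 10% of each additional charge. Highest is domestic battery at $109000. Additional: $23500 × 10% = $2350; $6500 × 10% = $650. Combined base = $109000 + $3000 = $112000.
Net percentage adjustment: −25% +60% −5% = +30%. $112000 × 1.3 = $145600.
Offense committed while released on bail in another case (+$11500 flat): $145600 + $11500 = $157100.
$157100 is at or above the $4000 minimum.

$157100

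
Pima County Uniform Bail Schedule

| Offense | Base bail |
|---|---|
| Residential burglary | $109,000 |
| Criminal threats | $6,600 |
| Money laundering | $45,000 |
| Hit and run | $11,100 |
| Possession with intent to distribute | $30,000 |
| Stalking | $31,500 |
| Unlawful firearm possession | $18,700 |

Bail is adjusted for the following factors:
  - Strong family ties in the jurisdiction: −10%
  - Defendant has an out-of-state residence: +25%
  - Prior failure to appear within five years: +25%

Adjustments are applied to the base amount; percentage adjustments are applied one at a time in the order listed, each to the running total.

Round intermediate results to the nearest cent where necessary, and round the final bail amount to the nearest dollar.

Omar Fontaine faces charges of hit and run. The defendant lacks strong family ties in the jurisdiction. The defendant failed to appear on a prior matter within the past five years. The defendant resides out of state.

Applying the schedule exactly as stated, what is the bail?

Base amounts from the schedule: hit and run $11,100.
Single charge. Combined base = $11,100.
Defendant has an out-of-state residence (+25%): $11,100 × 1.25 = $13,875.
Prior failure to appear within five years (+25%): $13,875 × 1.25 = $17,343.75.
Rounded to the nearest dollar: $17,344.

$17,344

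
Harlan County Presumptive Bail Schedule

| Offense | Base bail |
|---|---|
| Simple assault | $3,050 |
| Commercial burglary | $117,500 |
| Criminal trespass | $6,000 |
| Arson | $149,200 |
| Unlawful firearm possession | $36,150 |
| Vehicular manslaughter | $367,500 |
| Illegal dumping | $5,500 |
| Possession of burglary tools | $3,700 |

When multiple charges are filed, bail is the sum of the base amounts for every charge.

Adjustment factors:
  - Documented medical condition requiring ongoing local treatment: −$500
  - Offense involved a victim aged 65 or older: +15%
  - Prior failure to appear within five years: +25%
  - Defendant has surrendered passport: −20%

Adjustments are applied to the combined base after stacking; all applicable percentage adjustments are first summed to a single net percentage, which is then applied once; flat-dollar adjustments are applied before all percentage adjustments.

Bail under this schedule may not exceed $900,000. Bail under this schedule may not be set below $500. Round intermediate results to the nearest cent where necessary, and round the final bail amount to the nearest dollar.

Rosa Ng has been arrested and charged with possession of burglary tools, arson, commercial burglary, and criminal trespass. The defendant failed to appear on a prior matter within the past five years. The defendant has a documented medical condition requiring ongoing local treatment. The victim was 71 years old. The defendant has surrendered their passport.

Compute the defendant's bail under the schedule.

Base amounts from the schedule: possession of burglary tools $3,700; arson $149,200; commercial burglary $117,500; criminal trespass $6,000.
Stacking rule: sum of all bases. $3,700 + $149,200 + $117,500 + $6,000 = $276,400.
Documented medical condition requiring ongoing local treatment (−$500 flat): $276,400 − $500 = $275,900.
Net percentage adjustment: +15% +25% −20% = +20%. $275,900 × 1.2 = $331,080.
$331,080 is within the $900,000 maximum.
$331,080 is at or above the $500 minimum.

$331,080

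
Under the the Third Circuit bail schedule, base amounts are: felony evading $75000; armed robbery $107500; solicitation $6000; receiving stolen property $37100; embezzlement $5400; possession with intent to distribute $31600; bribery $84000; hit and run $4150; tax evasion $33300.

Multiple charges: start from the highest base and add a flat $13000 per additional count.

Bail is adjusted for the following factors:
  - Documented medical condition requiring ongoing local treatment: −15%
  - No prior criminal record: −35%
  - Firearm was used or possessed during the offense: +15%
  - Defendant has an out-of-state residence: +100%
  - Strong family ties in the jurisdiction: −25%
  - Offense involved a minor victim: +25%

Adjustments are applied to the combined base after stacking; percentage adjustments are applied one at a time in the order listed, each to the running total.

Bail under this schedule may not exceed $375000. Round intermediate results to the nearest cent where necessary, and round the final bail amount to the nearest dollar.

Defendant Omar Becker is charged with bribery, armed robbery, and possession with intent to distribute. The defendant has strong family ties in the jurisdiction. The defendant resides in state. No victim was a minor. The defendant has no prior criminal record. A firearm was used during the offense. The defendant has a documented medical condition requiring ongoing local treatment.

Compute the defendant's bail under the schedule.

Base amounts from the schedule: bribery $84000; armed robbery $107500; possession with intent to distribute $31600.
Stacking rule: highest base plus $13000 per additional charge. Highest is armed robbery at $107500; 2 additional charges → +$26000. Combined base = $133500.
Documented medical condition requiring ongoing local treatment (−15%): $133500 × 0.85 = $113475.
No prior criminal record (−35%): $113475 × 0.65 = $73758.75.
Firearm was used or possessed during the offense (+15%): $73758.75 × 1.15 = $84822.56.
Strong family ties in the jurisdiction (−25%): $84822.56 × 0.75 = $63616.92.
$63616.92 is within the $375000 maximum.
Rounded to the nearest dollar: $63617.

$63617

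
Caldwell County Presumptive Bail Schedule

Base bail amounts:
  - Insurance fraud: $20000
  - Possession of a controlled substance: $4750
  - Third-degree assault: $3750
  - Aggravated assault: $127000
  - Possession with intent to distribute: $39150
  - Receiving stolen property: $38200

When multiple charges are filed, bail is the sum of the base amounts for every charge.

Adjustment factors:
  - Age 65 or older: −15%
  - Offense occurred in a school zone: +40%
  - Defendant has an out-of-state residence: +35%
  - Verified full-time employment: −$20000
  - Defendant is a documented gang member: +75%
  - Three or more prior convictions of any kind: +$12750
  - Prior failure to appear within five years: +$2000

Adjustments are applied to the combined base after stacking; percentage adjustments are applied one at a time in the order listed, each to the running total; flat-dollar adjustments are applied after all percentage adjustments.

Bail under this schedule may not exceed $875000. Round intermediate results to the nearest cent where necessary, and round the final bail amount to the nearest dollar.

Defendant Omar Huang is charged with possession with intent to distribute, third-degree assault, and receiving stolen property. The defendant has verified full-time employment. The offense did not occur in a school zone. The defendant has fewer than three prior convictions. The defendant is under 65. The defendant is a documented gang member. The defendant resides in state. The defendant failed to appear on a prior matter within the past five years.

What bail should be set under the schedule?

Base amounts from the schedule: possession with intent to distribute $39150; third-degree assault $3750; receiving stolen property $38200.
Stacking rule: sum of all bases. $39150 + $3750 + $38200 = $81100.
Defendant is a documented gang member (+75%): $81100 × 1.75 = $141925.
Verified full-time employment (−$20000 flat): $141925 − $20000 = $121925.
Prior failure to appear within five years (+$2000 flat): $121925 + $2000 = $123925.
$123925 is within the $875000 maximum.

$123925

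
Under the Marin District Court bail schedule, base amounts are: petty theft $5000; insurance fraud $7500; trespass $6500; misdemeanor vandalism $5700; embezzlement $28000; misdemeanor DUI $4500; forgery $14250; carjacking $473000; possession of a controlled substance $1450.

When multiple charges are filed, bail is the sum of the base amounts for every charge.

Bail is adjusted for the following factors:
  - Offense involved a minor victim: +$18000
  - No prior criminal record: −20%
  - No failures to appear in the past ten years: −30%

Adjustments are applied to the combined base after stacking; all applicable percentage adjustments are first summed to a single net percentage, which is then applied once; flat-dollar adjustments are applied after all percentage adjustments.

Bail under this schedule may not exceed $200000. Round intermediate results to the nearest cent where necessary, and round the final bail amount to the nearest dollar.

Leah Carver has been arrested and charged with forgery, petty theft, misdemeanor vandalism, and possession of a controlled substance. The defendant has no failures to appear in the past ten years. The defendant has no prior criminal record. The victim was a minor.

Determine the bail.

Base amounts from the schedule: forgery $14250; petty theft $5000; misdemeanor vandalism $5700; possession of a controlled substance $1450.
Stacking rule: sum of all bases. $14250 + $5000 + $5700 + $1450 = $26400.
Net percentage adjustment: −20% −30% = −50%. $26400 × 0.5 = $13200.
Offense involved a minor victim (+$18000 flat): $13200 + $18000 = $31200.
$31200 is within the $200000 maximum.

$31200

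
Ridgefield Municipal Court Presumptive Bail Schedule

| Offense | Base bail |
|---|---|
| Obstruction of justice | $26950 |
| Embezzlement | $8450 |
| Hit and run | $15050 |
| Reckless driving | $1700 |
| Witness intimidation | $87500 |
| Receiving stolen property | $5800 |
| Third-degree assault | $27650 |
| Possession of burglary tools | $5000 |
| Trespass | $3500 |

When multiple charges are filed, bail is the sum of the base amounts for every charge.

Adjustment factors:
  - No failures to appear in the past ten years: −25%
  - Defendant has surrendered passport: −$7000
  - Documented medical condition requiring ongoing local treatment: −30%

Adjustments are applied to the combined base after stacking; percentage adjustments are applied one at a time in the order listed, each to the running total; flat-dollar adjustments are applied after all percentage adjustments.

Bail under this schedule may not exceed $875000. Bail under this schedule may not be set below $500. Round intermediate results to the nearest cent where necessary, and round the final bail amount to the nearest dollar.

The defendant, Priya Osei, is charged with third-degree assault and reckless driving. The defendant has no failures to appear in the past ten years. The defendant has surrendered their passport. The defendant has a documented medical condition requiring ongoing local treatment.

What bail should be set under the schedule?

$8409

Base amounts from the schedule: third-degree assault $27650; reckless driving $1700.
Stacking rule: sum of all bases. $27650 + $1700 = $29350.
No failures to appear in the past ten years (−25%): $29350 × 0.75 = $22012.50.
Documented medical condition requiring ongoing local treatment (−30%): $22012.50 × 0.7 = $15408.75.
Defendant has surrendered passport (−$7000 flat): $15408.75 − $7000 = $8408.75.
$8408.75 is within the $875000 maximum.
$8408.75 is at or above the $500 minimum.
Rounded to the nearest dollar: $8409.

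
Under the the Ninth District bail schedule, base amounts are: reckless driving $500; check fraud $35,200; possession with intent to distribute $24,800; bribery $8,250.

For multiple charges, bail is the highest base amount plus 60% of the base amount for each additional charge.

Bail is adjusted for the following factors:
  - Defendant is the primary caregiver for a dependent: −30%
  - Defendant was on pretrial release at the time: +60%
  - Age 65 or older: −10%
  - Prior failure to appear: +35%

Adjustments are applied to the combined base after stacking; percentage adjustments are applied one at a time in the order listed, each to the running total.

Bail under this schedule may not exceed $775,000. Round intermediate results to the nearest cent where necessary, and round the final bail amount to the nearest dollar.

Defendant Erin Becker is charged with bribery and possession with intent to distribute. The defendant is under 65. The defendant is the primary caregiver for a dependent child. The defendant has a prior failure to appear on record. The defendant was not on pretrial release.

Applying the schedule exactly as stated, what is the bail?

$28,114

Base amounts from the schedule: bribery $8,250; possession with intent to distribute $24,800.
Stacking rule: highest base plus 60% of each additional charge. Highest is possession with intent to distribute at $24,800. Additional: $8,250 × 60% = $4,950. Combined base = $24,800 + $4,950 = $29,750.
Defendant is the primary caregiver for a dependent (−30%): $29,750 × 0.7 = $20,825.
Prior failure to appear (+35%): $20,825 × 1.35 = $28,113.75.
$28,113.75 is within the $775,000 maximum.
Rounded to the nearest dollar: $28,114.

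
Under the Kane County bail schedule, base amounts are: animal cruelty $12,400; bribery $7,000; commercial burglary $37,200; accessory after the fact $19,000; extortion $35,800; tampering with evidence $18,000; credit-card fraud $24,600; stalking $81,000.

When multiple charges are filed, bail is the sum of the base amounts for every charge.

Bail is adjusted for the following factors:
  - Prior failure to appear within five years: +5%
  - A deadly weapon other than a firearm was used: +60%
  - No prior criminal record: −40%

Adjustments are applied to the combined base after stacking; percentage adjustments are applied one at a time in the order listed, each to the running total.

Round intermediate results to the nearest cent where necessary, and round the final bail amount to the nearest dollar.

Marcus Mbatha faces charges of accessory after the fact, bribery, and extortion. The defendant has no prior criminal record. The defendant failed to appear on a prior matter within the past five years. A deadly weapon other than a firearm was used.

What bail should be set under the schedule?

$62,294

Base amounts from the schedule: accessory after the fact $19,000; bribery $7,000; extortion $35,800.
Stacking rule: sum of all bases. $19,000 + $7,000 + $35,800 = $61,800.
Prior failure to appear within five years (+5%): $61,800 × 1.05 = $64,890.
A deadly weapon other than a firearm was used (+60%): $64,890 × 1.6 = $103,824.
No prior criminal record (−40%): $103,824 × 0.6 = $62,294.40.
Rounded to the nearest dollar: $62,294.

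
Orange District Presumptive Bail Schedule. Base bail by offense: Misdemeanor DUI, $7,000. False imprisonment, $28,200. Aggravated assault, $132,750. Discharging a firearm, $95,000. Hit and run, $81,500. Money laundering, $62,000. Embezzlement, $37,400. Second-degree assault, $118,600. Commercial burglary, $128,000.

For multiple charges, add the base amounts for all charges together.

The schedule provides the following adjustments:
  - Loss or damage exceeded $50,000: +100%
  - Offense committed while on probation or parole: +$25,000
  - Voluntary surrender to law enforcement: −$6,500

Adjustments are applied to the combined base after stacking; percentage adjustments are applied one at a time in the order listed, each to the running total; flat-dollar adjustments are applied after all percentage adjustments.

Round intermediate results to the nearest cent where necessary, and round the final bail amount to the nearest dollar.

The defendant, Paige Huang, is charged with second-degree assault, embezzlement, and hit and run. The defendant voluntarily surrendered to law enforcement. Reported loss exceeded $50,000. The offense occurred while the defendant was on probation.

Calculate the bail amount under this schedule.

$493,500

Base amounts from the schedule: second-degree assault $118,600; embezzlement $37,400; hit and run $81,500.
Stacking rule: sum of all bases. $118,600 + $37,400 + $81,500 = $237,500.
Loss or damage exceeded $50,000 (+100%): $237,500 × 2 = $475,000.
Offense committed while on probation or parole (+$25,000 flat): $475,000 + $25,000 = $500,000.
Voluntary surrender to law enforcement (−$6,500 flat): $500,000 − $6,500 = $493,500.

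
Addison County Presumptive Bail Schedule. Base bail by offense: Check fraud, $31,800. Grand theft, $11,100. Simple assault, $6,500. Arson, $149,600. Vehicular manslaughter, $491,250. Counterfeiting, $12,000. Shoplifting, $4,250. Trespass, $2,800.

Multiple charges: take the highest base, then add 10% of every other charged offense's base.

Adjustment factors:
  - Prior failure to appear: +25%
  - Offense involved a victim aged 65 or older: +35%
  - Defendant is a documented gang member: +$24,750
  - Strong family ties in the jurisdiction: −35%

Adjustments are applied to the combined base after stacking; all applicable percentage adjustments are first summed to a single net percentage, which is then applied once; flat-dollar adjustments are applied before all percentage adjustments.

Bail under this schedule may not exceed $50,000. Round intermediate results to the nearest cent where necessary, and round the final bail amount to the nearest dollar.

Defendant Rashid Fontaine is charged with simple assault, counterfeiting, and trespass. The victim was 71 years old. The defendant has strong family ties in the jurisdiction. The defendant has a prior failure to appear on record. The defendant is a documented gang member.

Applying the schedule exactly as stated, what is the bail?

Base amounts from the schedule: simple assault $6,500; counterfeiting $12,000; trespass $2,800.
Stacking rule: highest base plus 10% of each additional charge. Highest is counterfeiting at $12,000. Additional: $6,500 × 10% = $650; $2,800 × 10% = $280. Combined base = $12,000 + $930 = $12,930.
Defendant is a documented gang member (+$24,750 flat): $12,930 + $24,750 = $37,680.
Net percentage adjustment: +25% +35% −35% = +25%. $37,680 × 1.25 = $47,100.
$47,100 is within the $50,000 maximum.

$47,100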